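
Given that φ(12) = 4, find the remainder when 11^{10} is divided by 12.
By Euler: 11^{4} ≡ 1 (mod 12) since gcd(11, 12) = 1. 10 = 2×4 + 2. So 11^{10} ≡ 11^{2} ≡ 1 (mod 12)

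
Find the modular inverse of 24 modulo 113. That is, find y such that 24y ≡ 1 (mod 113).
33

Using Extended Euclidean Algorithm:
gcd(24, 113) = 1
Bezout coefficients: 24 × 33 + 113 × -7 = 1
So 24 × 33 ≡ 1 (mod 113)
The inverse is 33 mod 113 = 33
Verification: 24 × 33 = 792 = 7 × 113 + 1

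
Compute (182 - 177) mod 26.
5

(182 - 177) = 5
5 mod 26 = 5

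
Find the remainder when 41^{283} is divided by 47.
By Fermat: 41^{46} ≡ 1 (mod 47). 283 = 6×46 + 7. So 41^{283} ≡ 41^{7} ≡ 43 (mod 47)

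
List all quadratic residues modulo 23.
QRs mod 23: {1, 2, 3, 4, 6, 8, 9, 12, 13, 16, 18}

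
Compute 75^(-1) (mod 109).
16

Using Extended Euclidean Algorithm:
gcd(75, 109) = 1
Bezout coefficients: 75 × 16 + 109 × -11 = 1
So 75 × 16 ≡ 1 (mod 109)
The inverse is 16 mod 109 = 16
Verification: 75 × 16 = 1200 = 11 × 109 + 1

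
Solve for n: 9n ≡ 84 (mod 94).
72

Since gcd(9, 94) = 1 divides 84, a solution exists.
Multiply both sides by the inverse of 9 mod 94:
  9^(-1) mod 94 = 21
  x ≡ 21 × 84 ≡ 1764 ≡ 72 (mod 94)
Verification: 9 × 72 = 648 = 6 × 94 + 84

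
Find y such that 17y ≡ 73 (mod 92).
53

Since gcd(17, 92) = 1 divides 73, a solution exists.
Multiply both sides by the inverse of 17 mod 92:
  17^(-1) mod 92 = 65
  x ≡ 65 × 73 ≡ 4745 ≡ 53 (mod 92)
Verification: 17 × 53 = 901 = 9 × 92 + 73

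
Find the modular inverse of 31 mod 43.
31^(-1) ≡ 25 (mod 43). Verification: 31 × 25 = 775 ≡ 1 (mod 43)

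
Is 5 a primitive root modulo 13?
p - 1 = 12 has prime divisors 2, 3. Check 5^(12/q) mod 13 for each: 5^(12/2) = 5^6 ≡ 12, 5^(12/3) = 5^4 ≡ 1 (mod 13). Since 5^4 ≡ 1 (mod 13), the order of 5 divides 4 (in fact the order is 4) ≠ 12, so it is not a primitive root.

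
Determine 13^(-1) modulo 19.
13^(-1) ≡ 3 (mod 19). Verification: 13 × 3 = 39 ≡ 1 (mod 19)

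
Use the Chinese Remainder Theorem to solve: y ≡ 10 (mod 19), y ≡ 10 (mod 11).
10

Using the Chinese Remainder Theorem:
M = product of moduli = 209
For equation 1: M_1 = 11, 11 ≡ 11 (mod 19), inverse of 11 mod 19 is 7 (check: 11 × 7 = 77 ≡ 1 (mod 19))
For equation 2: M_2 = 19, 19 ≡ 8 (mod 11), inverse of 19 mod 11 is 7 (check: 8 × 7 = 56 ≡ 1 (mod 11))
Combine: y ≡ Σ r_i×M_i×(M_i⁻¹ mod m_i) = 10×11×7 + 10×19×7 = 770 + 1330 = 2100
2100 mod 209 = 10
y ≡ 10 (mod 209)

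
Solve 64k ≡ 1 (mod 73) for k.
8

Using Extended Euclidean Algorithm:
gcd(64, 73) = 1
Bezout coefficients: 64 × 8 + 73 × -7 = 1
So 64 × 8 ≡ 1 (mod 73)
The inverse is 8 mod 73 = 8
Verification: 64 × 8 = 512 = 7 × 73 + 1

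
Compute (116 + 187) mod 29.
13

(116 + 187) = 303
303 mod 29 = 13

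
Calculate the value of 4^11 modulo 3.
Using Fermat: 4^{2} ≡ 1 (mod 3). 11 ≡ 1 (mod 2). So 4^{11} ≡ 4^{1} ≡ 1 (mod 3)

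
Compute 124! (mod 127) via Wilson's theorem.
(126)! = (124)! × (125) × (126) ≡ -1 (mod 127). So (124)! ≡ -1 × [(126)(125)]^(-1) ≡ 63 (mod 127)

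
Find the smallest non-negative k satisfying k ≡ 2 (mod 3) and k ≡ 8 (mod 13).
M = 3 × 13 = 39. M₁ = 13, y₁ ≡ 1 (mod 3). M₂ = 3, y₂ ≡ 9 (mod 13). k = 2×13×1 + 8×3×9 ≡ 8 (mod 39)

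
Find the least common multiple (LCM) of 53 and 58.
3074

First find GCD(53, 58) using the Euclidean algorithm:
53 = 0 × 58 + 53
58 = 1 × 53 + 5
53 = 10 × 5 + 3
5 = 1 × 3 + 2
3 = 1 × 2 + 1
2 = 2 × 1 + 0
GCD(53, 58) = 1

LCM formula: LCM(a, b) = (a × b) / GCD(a, b)
LCM(53, 58) = (53 × 58) / 1
LCM(53, 58) = 3074 / 1
LCM(53, 58) = 3074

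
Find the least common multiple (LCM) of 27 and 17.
459

First find GCD(27, 17) using the Euclidean algorithm:
27 = 1 × 17 + 10
17 = 1 × 10 + 7
10 = 1 × 7 + 3
7 = 2 × 3 + 1
3 = 3 × 1 + 0
GCD(27, 17) = 1

LCM formula: LCM(a, b) = (a × b) / GCD(a, b)
LCM(27, 17) = (27 × 17) / 1
LCM(27, 17) = 459 / 1
LCM(27, 17) = 459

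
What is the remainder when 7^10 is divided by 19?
10 = 8 + 2 (binary 1010). Repeated squaring mod 19: 7^1 ≡ 7; 7^2 ≡ 7² = 49 ≡ 11; 7^4 ≡ 11² = 121 ≡ 7; 7^8 ≡ 7² = 49 ≡ 11. Multiply: 7^10 = 7^8 × 7^2 ≡ 11 × 11 (mod 19): 11 × 11 = 121 ≡ 7. So 7^10 ≡ 7 (mod 19).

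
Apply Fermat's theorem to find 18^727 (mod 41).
By Fermat: 18^{40} ≡ 1 (mod 41). 727 ≡ 7 (mod 40). So 18^{727} ≡ 18^{7} ≡ 37 (mod 41)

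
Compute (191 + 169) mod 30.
0

(191 + 169) = 360
360 mod 30 = 0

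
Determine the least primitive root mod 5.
p - 1 = 4 has prime divisors 2. h is a primitive root mod 5 iff h^(4/q) ≢ 1 (mod 5) for each such q.
h = 2: 2^2 ≡ 4 (mod 5); none is 1, so 2 has order 4 and is a primitive root.
The smallest primitive root mod 5 is g = 2.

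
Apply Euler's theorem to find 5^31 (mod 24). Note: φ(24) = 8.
By Euler: 5^{8} ≡ 1 (mod 24) since gcd(5, 24) = 1. 31 = 3×8 + 7. So 5^{31} ≡ 5^{7} ≡ 5 (mod 24)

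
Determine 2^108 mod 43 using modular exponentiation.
Using Fermat: 2^{42} ≡ 1 (mod 43). 108 ≡ 24 (mod 42). So 2^{108} ≡ 2^{24} ≡ 35 (mod 43)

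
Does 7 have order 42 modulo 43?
p - 1 = 42 has prime divisors 2, 3, 7. Check 7^(42/q) mod 43 for each: 7^(42/2) = 7^21 ≡ 42, 7^(42/3) = 7^14 ≡ 6, 7^(42/7) = 7^6 ≡ 1 (mod 43). Since 7^6 ≡ 1 (mod 43), the order of 7 divides 6 (in fact the order is 6) ≠ 42, so it is not a primitive root.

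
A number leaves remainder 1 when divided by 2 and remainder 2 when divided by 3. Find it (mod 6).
M = 2 × 3 = 6. M₁ = 3, y₁ ≡ 1 (mod 2). M₂ = 2, y₂ ≡ 2 (mod 3). n = 1×3×1 + 2×2×2 ≡ 5 (mod 6)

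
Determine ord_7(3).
Powers of 3 mod 7: 3^1≡3, 3^2≡2, 3^3≡6, 3^4≡4, 3^5≡5, 3^6≡1. Order = 6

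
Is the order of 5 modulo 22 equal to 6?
No, the actual order is 5, not 6.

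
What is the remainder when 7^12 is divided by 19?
Using repeated squaring. 12 = 8 + 4 (binary 1100). Repeated squaring mod 19: 7^1 ≡ 7; 7^2 ≡ 7² = 49 ≡ 11; 7^4 ≡ 11² = 121 ≡ 7; 7^8 ≡ 7² = 49 ≡ 11. Multiply: 7^12 = 7^8 × 7^4 ≡ 11 × 7 (mod 19): 11 × 7 = 77 ≡ 1. So 7^12 ≡ 1 (mod 19).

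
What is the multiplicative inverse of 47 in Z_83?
53

Using Extended Euclidean Algorithm:
gcd(47, 83) = 1
Bezout coefficients: 47 × -30 + 83 × 17 = 1
So 47 × -30 ≡ 1 (mod 83)
The inverse is -30 mod 83 = 53
Verification: 47 × 53 = 2491 = 30 × 83 + 1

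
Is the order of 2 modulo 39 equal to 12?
Yes, ord_39(2) = 12.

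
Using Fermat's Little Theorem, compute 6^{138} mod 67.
24

By Fermat's Little Theorem, a^(p-1) ≡ 1 (mod p) for prime p and gcd(a, p) = 1
Here p = 67, so 6^66 ≡ 1 (mod 67)
We can reduce the exponent: 138 mod 66 = 6
So 6^138 ≡ 6^6 (mod 67)
Computing: 6^6 mod 67 = 24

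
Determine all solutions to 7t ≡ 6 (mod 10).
8

Since gcd(7, 10) = 1 divides 6, a solution exists.
Multiply both sides by the inverse of 7 mod 10:
  7^(-1) mod 10 = 3
  x ≡ 3 × 6 ≡ 18 ≡ 8 (mod 10)
Verification: 7 × 8 = 56 = 5 × 10 + 6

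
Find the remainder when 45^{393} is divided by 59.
By Fermat: 45^{58} ≡ 1 (mod 59). 393 = 6×58 + 45. So 45^{393} ≡ 45^{45} ≡ 41 (mod 59)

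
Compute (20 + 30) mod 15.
5

(20 + 30) = 50
50 mod 15 = 5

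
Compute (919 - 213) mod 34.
26

(919 - 213) = 706
706 mod 34 = 26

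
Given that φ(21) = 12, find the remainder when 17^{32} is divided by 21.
By Euler: 17^{12} ≡ 1 (mod 21) since gcd(17, 21) = 1. 32 = 2×12 + 8. So 17^{32} ≡ 17^{8} ≡ 16 (mod 21)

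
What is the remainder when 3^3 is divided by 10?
3 = 2 + 1 (binary 11). Repeated squaring mod 10: 3^1 ≡ 3; 3^2 ≡ 3² = 9 ≡ 9. Multiply: 3^3 = 3^2 × 3^1 ≡ 9 × 3 (mod 10): 9 × 3 = 27 ≡ 7. So 3^3 ≡ 7 (mod 10).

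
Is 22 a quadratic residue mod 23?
By Euler's criterion: 22^{11} ≡ 22 (mod 23). Since this equals -1 (≡ 22), 22 is not a QR.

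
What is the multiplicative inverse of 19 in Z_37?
19^(-1) ≡ 2 (mod 37). Verification: 19 × 2 = 38 ≡ 1 (mod 37)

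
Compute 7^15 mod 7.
Using repeated squaring. 7 ≡ 0 (mod 7). 15 = 8 + 4 + 2 + 1 (binary 1111). Repeated squaring mod 7: 0^1 ≡ 0; 0^2 ≡ 0² = 0 ≡ 0; 0^4 ≡ 0² = 0 ≡ 0; 0^8 ≡ 0² = 0 ≡ 0. Multiply: 7^15 ≡ 0^8 × 0^4 × 0^2 × 0^1 ≡ 0 × 0 × 0 × 0 (mod 7): 0 × 0 = 0 ≡ 0; 0 × 0 = 0 ≡ 0; 0 × 0 = 0 ≡ 0. So 7^15 ≡ 0 (mod 7).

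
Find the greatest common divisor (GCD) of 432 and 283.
1

Using the Euclidean algorithm:
432 = 1 × 283 + 149
283 = 1 × 149 + 134
149 = 1 × 134 + 15
134 = 8 × 15 + 14
15 = 1 × 14 + 1
14 = 14 × 1 + 0

GCD(432, 283) = 1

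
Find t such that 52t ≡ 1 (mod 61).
52^(-1) ≡ 27 (mod 61). Verification: 52 × 27 = 1404 ≡ 1 (mod 61)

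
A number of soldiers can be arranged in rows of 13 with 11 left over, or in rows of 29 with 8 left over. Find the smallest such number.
M = 13 × 29 = 377. M₁ = 29, y₁ ≡ 9 (mod 13). M₂ = 13, y₂ ≡ 9 (mod 29). k = 11×29×9 + 8×13×9 ≡ 37 (mod 377). The smallest positive such number is 37.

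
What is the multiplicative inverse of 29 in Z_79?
30

Using Extended Euclidean Algorithm:
gcd(29, 79) = 1
Bezout coefficients: 29 × 30 + 79 × -11 = 1
So 29 × 30 ≡ 1 (mod 79)
The inverse is 30 mod 79 = 30
Verification: 29 × 30 = 870 = 11 × 79 + 1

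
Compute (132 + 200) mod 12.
8

(132 + 200) = 332
332 mod 12 = 8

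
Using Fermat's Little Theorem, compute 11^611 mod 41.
By Fermat: 11^{40} ≡ 1 (mod 41). 611 ≡ 11 (mod 40). So 11^{611} ≡ 11^{11} ≡ 17 (mod 41)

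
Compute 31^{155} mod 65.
21

Using successive squaring:
Binary expansion of 155: 10011011
Powers of 31 mod 65 (each is the square of the previous):
  31^1 ≡ 31 (mod 65)
  31^2 ≡ 31² = 961 ≡ 51 (mod 65)
  31^4 ≡ 51² = 2601 ≡ 1 (mod 65)
  31^8 ≡ 1² = 1 ≡ 1 (mod 65)
  31^16 ≡ 1² = 1 ≡ 1 (mod 65)
  31^32 ≡ 1² = 1 ≡ 1 (mod 65)
  31^64 ≡ 1² = 1 ≡ 1 (mod 65)
  31^128 ≡ 1² = 1 ≡ 1 (mod 65)
155 = 128 + 16 + 8 + 2 + 1, so 31^155 = 31^128 × 31^16 × 31^8 × 31^2 × 31^1 ≡ 1 × 1 × 1 × 51 × 31 (mod 65)
Multiplying step by step:
  1 × 1 = 1 ≡ 1 (mod 65)
  1 × 1 = 1 ≡ 1 (mod 65)
  1 × 51 = 51 ≡ 51 (mod 65)
  51 × 31 = 1581 ≡ 21 (mod 65)
Result: 31^155 ≡ 21 (mod 65)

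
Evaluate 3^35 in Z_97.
Using repeated squaring. 35 = 32 + 2 + 1 (binary 100011). Repeated squaring mod 97: 3^1 ≡ 3; 3^2 ≡ 3² = 9 ≡ 9; 3^4 ≡ 9² = 81 ≡ 81; 3^8 ≡ 81² = 6561 ≡ 62; 3^16 ≡ 62² = 3844 ≡ 61; 3^32 ≡ 61² = 3721 ≡ 35. Multiply: 3^35 = 3^32 × 3^2 × 3^1 ≡ 35 × 9 × 3 (mod 97): 35 × 9 = 315 ≡ 24; 24 × 3 = 72 ≡ 72. So 3^35 ≡ 72 (mod 97).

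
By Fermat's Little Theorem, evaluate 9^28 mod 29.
By Fermat's Little Theorem, 9^{28} ≡ 1 (mod 29) since 29 is prime and gcd(9, 29) = 1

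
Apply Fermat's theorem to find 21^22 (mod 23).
By Fermat's Little Theorem, 21^{22} ≡ 1 (mod 23) since 23 is prime and gcd(21, 23) = 1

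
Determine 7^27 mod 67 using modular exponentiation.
Using repeated squaring. 27 = 16 + 8 + 2 + 1 (binary 11011). Repeated squaring mod 67: 7^1 ≡ 7; 7^2 ≡ 7² = 49 ≡ 49; 7^4 ≡ 49² = 2401 ≡ 56; 7^8 ≡ 56² = 3136 ≡ 54; 7^16 ≡ 54² = 2916 ≡ 35. Multiply: 7^27 = 7^16 × 7^8 × 7^2 × 7^1 ≡ 35 × 54 × 49 × 7 (mod 67): 35 × 54 = 1890 ≡ 14; 14 × 49 = 686 ≡ 16; 16 × 7 = 112 ≡ 45. So 7^27 ≡ 45 (mod 67).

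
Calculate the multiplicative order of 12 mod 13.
Powers of 12 mod 13: 12^1≡12, 12^2≡1. Order = 2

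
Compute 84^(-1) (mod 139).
84^(-1) ≡ 48 (mod 139). Verification: 84 × 48 = 4032 ≡ 1 (mod 139)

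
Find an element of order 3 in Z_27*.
10 has order 3 mod 27 since 10^{3} ≡ 1 (mod 27) and no smaller power works.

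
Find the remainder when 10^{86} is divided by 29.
By Fermat: 10^{28} ≡ 1 (mod 29). 86 = 3×28 + 2. So 10^{86} ≡ 10^{2} ≡ 13 (mod 29)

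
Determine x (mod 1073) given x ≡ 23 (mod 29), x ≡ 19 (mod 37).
574

Using the Chinese Remainder Theorem:
M = product of moduli = 1073
For equation 1: M_1 = 37, 37 ≡ 8 (mod 29), inverse of 37 mod 29 is 11 (check: 8 × 11 = 88 ≡ 1 (mod 29))
For equation 2: M_2 = 29, 29 ≡ 29 (mod 37), inverse of 29 mod 37 is 23 (check: 29 × 23 = 667 ≡ 1 (mod 37))
Combine: x ≡ Σ r_i×M_i×(M_i⁻¹ mod m_i) = 23×37×11 + 19×29×23 = 9361 + 12673 = 22034
22034 mod 1073 = 574
x ≡ 574 (mod 1073)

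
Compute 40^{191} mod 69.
61

Using successive squaring:
Binary expansion of 191: 10111111
Powers of 40 mod 69 (each is the square of the previous):
  40^1 ≡ 40 (mod 69)
  40^2 ≡ 40² = 1600 ≡ 13 (mod 69)
  40^4 ≡ 13² = 169 ≡ 31 (mod 69)
  40^8 ≡ 31² = 961 ≡ 64 (mod 69)
  40^16 ≡ 64² = 4096 ≡ 25 (mod 69)
  40^32 ≡ 25² = 625 ≡ 4 (mod 69)
  40^64 ≡ 4² = 16 ≡ 16 (mod 69)
  40^128 ≡ 16² = 256 ≡ 49 (mod 69)
191 = 128 + 32 + 16 + 8 + 4 + 2 + 1, so 40^191 = 40^128 × 40^32 × 40^16 × 40^8 × 40^4 × 40^2 × 40^1 ≡ 49 × 4 × 25 × 64 × 31 × 13 × 40 (mod 69)
Multiplying step by step:
  49 × 4 = 196 ≡ 58 (mod 69)
  58 × 25 = 1450 ≡ 1 (mod 69)
  1 × 64 = 64 ≡ 64 (mod 69)
  64 × 31 = 1984 ≡ 52 (mod 69)
  52 × 13 = 676 ≡ 55 (mod 69)
  55 × 40 = 2200 ≡ 61 (mod 69)
Result: 40^191 ≡ 61 (mod 69)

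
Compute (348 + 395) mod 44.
39

(348 + 395) = 743
743 mod 44 = 39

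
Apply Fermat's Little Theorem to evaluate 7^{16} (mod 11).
4

By Fermat's Little Theorem, a^(p-1) ≡ 1 (mod p) for prime p and gcd(a, p) = 1
Here p = 11, so 7^10 ≡ 1 (mod 11)
We can reduce the exponent: 16 mod 10 = 6
So 7^16 ≡ 7^6 (mod 11)
Computing: 7^6 mod 11 = 4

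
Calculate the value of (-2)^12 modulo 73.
Using repeated squaring. (-2) ≡ 71 (mod 73). 12 = 8 + 4 (binary 1100). Repeated squaring mod 73: 71^1 ≡ 71; 71^2 ≡ 71² = 5041 ≡ 4; 71^4 ≡ 4² = 16 ≡ 16; 71^8 ≡ 16² = 256 ≡ 37. Multiply: (-2)^12 ≡ 71^8 × 71^4 ≡ 37 × 16 (mod 73): 37 × 16 = 592 ≡ 8. So (-2)^12 ≡ 8 (mod 73).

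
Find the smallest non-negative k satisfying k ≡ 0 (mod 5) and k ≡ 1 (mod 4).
M = 5 × 4 = 20. M₁ = 4, y₁ ≡ 4 (mod 5). M₂ = 5, y₂ ≡ 1 (mod 4). k = 0×4×4 + 1×5×1 ≡ 5 (mod 20)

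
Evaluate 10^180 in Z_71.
Using Fermat: 10^{70} ≡ 1 (mod 71). 180 ≡ 40 (mod 70). So 10^{180} ≡ 10^{40} ≡ 32 (mod 71)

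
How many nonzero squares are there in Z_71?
For prime 71, there are (p-1)/2 = (71-1)/2 = 35 quadratic residues (excluding 0).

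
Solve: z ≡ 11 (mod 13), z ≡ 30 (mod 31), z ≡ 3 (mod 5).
M = 13 × 31 × 5 = 2015. M₁ = 155, y₁ ≡ 12 (mod 13). M₂ = 65, y₂ ≡ 21 (mod 31). M₃ = 403, y₃ ≡ 2 (mod 5). z = 11×155×12 + 30×65×21 + 3×403×2 ≡ 1363 (mod 2015)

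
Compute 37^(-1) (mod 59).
37^(-1) ≡ 8 (mod 59). Verification: 37 × 8 = 296 ≡ 1 (mod 59)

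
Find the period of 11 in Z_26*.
Powers of 11 mod 26: 11^1≡11, 11^2≡17, 11^3≡5, 11^4≡3, 11^5≡7, 11^6≡25, 11^7≡15, 11^8≡9, 11^9≡21, 11^10≡23, 11^11≡19, 11^12≡1. Order = 12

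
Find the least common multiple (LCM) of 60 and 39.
780

First find GCD(60, 39) using the Euclidean algorithm:
60 = 1 × 39 + 21
39 = 1 × 21 + 18
21 = 1 × 18 + 3
18 = 6 × 3 + 0
GCD(60, 39) = 3

LCM formula: LCM(a, b) = (a × b) / GCD(a, b)
LCM(60, 39) = (60 × 39) / 3
LCM(60, 39) = 2340 / 3
LCM(60, 39) = 780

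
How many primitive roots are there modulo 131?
Number of primitive roots mod 131 = φ(130) = 48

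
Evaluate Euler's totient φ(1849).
1806

Prime factorization: 1849 = 43^2
Using the formula φ(n) = n × Π(1 - 1/p) for each prime factor p:
φ(1849) = 1849 × (1 - 1/43)
φ(1849) = 1806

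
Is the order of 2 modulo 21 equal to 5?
No, the actual order is 6, not 5.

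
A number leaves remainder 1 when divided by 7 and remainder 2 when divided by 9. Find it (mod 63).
M = 7 × 9 = 63. M₁ = 9, y₁ ≡ 4 (mod 7). M₂ = 7, y₂ ≡ 4 (mod 9). z = 1×9×4 + 2×7×4 ≡ 29 (mod 63)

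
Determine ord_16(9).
Powers of 9 mod 16: 9^1≡9, 9^2≡1. Order = 2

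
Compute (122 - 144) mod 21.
20

(122 - 144) = -22
-22 mod 21 = 20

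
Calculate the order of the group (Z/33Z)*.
20

Prime factorization: 33 = 3 × 11
Using the formula φ(n) = n × Π(1 - 1/p) for each prime factor p:
φ(33) = 33 × (1 - 1/3) × (1 - 1/11)
φ(33) = 20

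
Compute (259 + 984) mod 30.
13

(259 + 984) = 1243
1243 mod 30 = 13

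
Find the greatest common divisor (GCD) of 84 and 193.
1

Using the Euclidean algorithm:
84 = 0 × 193 + 84
193 = 2 × 84 + 25
84 = 3 × 25 + 9
25 = 2 × 9 + 7
9 = 1 × 7 + 2
7 = 3 × 2 + 1
2 = 2 × 1 + 0

GCD(84, 193) = 1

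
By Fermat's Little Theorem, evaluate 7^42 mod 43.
By Fermat's Little Theorem, 7^{42} ≡ 1 (mod 43) since 43 is prime and gcd(7, 43) = 1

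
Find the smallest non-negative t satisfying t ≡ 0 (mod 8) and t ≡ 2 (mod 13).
M = 8 × 13 = 104. M₁ = 13, y₁ ≡ 5 (mod 8). M₂ = 8, y₂ ≡ 5 (mod 13). t = 0×13×5 + 2×8×5 ≡ 80 (mod 104)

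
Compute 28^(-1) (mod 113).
109

Using Extended Euclidean Algorithm:
gcd(28, 113) = 1
Bezout coefficients: 28 × -4 + 113 × 1 = 1
So 28 × -4 ≡ 1 (mod 113)
The inverse is -4 mod 113 = 109
Verification: 28 × 109 = 3052 = 27 × 113 + 1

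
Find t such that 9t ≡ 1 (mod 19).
9^(-1) ≡ 17 (mod 19). Verification: 9 × 17 = 153 ≡ 1 (mod 19)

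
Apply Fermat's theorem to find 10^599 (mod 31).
By Fermat: 10^{30} ≡ 1 (mod 31). 599 ≡ 29 (mod 30). So 10^{599} ≡ 10^{29} ≡ 28 (mod 31)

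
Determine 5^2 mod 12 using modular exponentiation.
2 = 2 (binary 10). Repeated squaring mod 12: 5^1 ≡ 5; 5^2 ≡ 5² = 25 ≡ 1. So 5^2 ≡ 1 (mod 12).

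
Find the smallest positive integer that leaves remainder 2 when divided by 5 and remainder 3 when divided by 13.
M = 5 × 13 = 65. M₁ = 13, y₁ ≡ 2 (mod 5). M₂ = 5, y₂ ≡ 8 (mod 13). t = 2×13×2 + 3×5×8 ≡ 42 (mod 65). The smallest positive such number is 42.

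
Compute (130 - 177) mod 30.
13

(130 - 177) = -47
-47 mod 30 = 13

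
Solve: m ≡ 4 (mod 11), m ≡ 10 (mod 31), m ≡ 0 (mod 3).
M = 11 × 31 × 3 = 1023. M₁ = 93, y₁ ≡ 9 (mod 11). M₂ = 33, y₂ ≡ 16 (mod 31). M₃ = 341, y₃ ≡ 2 (mod 3). m = 4×93×9 + 10×33×16 + 0×341×2 ≡ 444 (mod 1023)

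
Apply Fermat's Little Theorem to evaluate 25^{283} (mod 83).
40

By Fermat's Little Theorem, a^(p-1) ≡ 1 (mod p) for prime p and gcd(a, p) = 1
Here p = 83, so 25^82 ≡ 1 (mod 83)
We can reduce the exponent: 283 mod 82 = 37
So 25^283 ≡ 25^37 (mod 83)
Computing: 25^37 mod 83 = 40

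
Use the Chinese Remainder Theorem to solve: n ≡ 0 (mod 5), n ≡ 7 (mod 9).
M = 5 × 9 = 45. M₁ = 9, y₁ ≡ 4 (mod 5). M₂ = 5, y₂ ≡ 2 (mod 9). n = 0×9×4 + 7×5×2 ≡ 25 (mod 45)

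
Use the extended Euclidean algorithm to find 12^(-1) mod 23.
Extended GCD: 12(2) + 23(-1) = 1. So 12^(-1) ≡ 2 ≡ 2 (mod 23). Verify: 12 × 2 = 24 ≡ 1 (mod 23)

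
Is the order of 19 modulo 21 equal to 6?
Yes, ord_21(19) = 6.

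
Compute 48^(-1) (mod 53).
21

Using Extended Euclidean Algorithm:
gcd(48, 53) = 1
Bezout coefficients: 48 × 21 + 53 × -19 = 1
So 48 × 21 ≡ 1 (mod 53)
The inverse is 21 mod 53 = 21
Verification: 48 × 21 = 1008 = 19 × 53 + 1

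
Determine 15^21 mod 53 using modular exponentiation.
Using repeated squaring. 21 = 16 + 4 + 1 (binary 10101). Repeated squaring mod 53: 15^1 ≡ 15; 15^2 ≡ 15² = 225 ≡ 13; 15^4 ≡ 13² = 169 ≡ 10; 15^8 ≡ 10² = 100 ≡ 47; 15^16 ≡ 47² = 2209 ≡ 36. Multiply: 15^21 = 15^16 × 15^4 × 15^1 ≡ 36 × 10 × 15 (mod 53): 36 × 10 = 360 ≡ 42; 42 × 15 = 630 ≡ 47. So 15^21 ≡ 47 (mod 53).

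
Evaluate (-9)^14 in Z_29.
Using repeated squaring. (-9) ≡ 20 (mod 29). 14 = 8 + 4 + 2 (binary 1110). Repeated squaring mod 29: 20^1 ≡ 20; 20^2 ≡ 20² = 400 ≡ 23; 20^4 ≡ 23² = 529 ≡ 7; 20^8 ≡ 7² = 49 ≡ 20. Multiply: (-9)^14 ≡ 20^8 × 20^4 × 20^2 ≡ 20 × 7 × 23 (mod 29): 20 × 7 = 140 ≡ 24; 24 × 23 = 552 ≡ 1. So (-9)^14 ≡ 1 (mod 29).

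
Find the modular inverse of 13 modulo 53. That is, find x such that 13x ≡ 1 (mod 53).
49

Using Extended Euclidean Algorithm:
gcd(13, 53) = 1
Bezout coefficients: 13 × -4 + 53 × 1 = 1
So 13 × -4 ≡ 1 (mod 53)
The inverse is -4 mod 53 = 49
Verification: 13 × 49 = 637 = 12 × 53 + 1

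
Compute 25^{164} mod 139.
31

Using successive squaring:
Binary expansion of 164: 10100100
Powers of 25 mod 139 (each is the square of the previous):
  25^1 ≡ 25 (mod 139)
  25^2 ≡ 25² = 625 ≡ 69 (mod 139)
  25^4 ≡ 69² = 4761 ≡ 35 (mod 139)
  25^8 ≡ 35² = 1225 ≡ 113 (mod 139)
  25^16 ≡ 113² = 12769 ≡ 120 (mod 139)
  25^32 ≡ 120² = 14400 ≡ 83 (mod 139)
  25^64 ≡ 83² = 6889 ≡ 78 (mod 139)
  25^128 ≡ 78² = 6084 ≡ 107 (mod 139)
164 = 128 + 32 + 4, so 25^164 = 25^128 × 25^32 × 25^4 ≡ 107 × 83 × 35 (mod 139)
Multiplying step by step:
  107 × 83 = 8881 ≡ 124 (mod 139)
  124 × 35 = 4340 ≡ 31 (mod 139)
Result: 25^164 ≡ 31 (mod 139)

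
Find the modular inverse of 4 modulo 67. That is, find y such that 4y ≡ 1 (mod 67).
17

Using Extended Euclidean Algorithm:
gcd(4, 67) = 1
Bezout coefficients: 4 × 17 + 67 × -1 = 1
So 4 × 17 ≡ 1 (mod 67)
The inverse is 17 mod 67 = 17
Verification: 4 × 17 = 68 = 1 × 67 + 1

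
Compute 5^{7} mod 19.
16

Using successive squaring:
Binary expansion of 7: 111
Powers of 5 mod 19 (each is the square of the previous):
  5^1 ≡ 5 (mod 19)
  5^2 ≡ 5² = 25 ≡ 6 (mod 19)
  5^4 ≡ 6² = 36 ≡ 17 (mod 19)
7 = 4 + 2 + 1, so 5^7 = 5^4 × 5^2 × 5^1 ≡ 17 × 6 × 5 (mod 19)
Multiplying step by step:
  17 × 6 = 102 ≡ 7 (mod 19)
  7 × 5 = 35 ≡ 16 (mod 19)
Result: 5^7 ≡ 16 (mod 19)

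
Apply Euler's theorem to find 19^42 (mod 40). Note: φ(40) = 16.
By Euler: 19^{16} ≡ 1 (mod 40) since gcd(19, 40) = 1. 42 = 2×16 + 10. So 19^{42} ≡ 19^{10} ≡ 1 (mod 40)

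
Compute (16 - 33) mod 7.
4

(16 - 33) = -17
-17 mod 7 = 4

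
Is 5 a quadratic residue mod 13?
By Euler's criterion: 5^{6} ≡ 12 (mod 13). Since this equals -1 (≡ 12), 5 is not a QR.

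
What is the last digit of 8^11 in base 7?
Using Fermat: 8^{6} ≡ 1 (mod 7). 11 ≡ 5 (mod 6). So 8^{11} ≡ 8^{5} ≡ 1 (mod 7)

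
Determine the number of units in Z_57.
36

Prime factorization: 57 = 3 × 19
Using the formula φ(n) = n × Π(1 - 1/p) for each prime factor p:
φ(57) = 57 × (1 - 1/3) × (1 - 1/19)
φ(57) = 36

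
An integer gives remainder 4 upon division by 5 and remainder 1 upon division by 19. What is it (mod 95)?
M = 5 × 19 = 95. M₁ = 19, y₁ ≡ 4 (mod 5). M₂ = 5, y₂ ≡ 4 (mod 19). n = 4×19×4 + 1×5×4 ≡ 39 (mod 95). The smallest positive such number is 39.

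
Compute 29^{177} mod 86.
39

Using successive squaring:
Binary expansion of 177: 10110001
Powers of 29 mod 86 (each is the square of the previous):
  29^1 ≡ 29 (mod 86)
  29^2 ≡ 29² = 841 ≡ 67 (mod 86)
  29^4 ≡ 67² = 4489 ≡ 17 (mod 86)
  29^8 ≡ 17² = 289 ≡ 31 (mod 86)
  29^16 ≡ 31² = 961 ≡ 15 (mod 86)
  29^32 ≡ 15² = 225 ≡ 53 (mod 86)
  29^64 ≡ 53² = 2809 ≡ 57 (mod 86)
  29^128 ≡ 57² = 3249 ≡ 67 (mod 86)
177 = 128 + 32 + 16 + 1, so 29^177 = 29^128 × 29^32 × 29^16 × 29^1 ≡ 67 × 53 × 15 × 29 (mod 86)
Multiplying step by step:
  67 × 53 = 3551 ≡ 25 (mod 86)
  25 × 15 = 375 ≡ 31 (mod 86)
  31 × 29 = 899 ≡ 39 (mod 86)
Result: 29^177 ≡ 39 (mod 86)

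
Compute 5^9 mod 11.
9 = 8 + 1 (binary 1001). Repeated squaring mod 11: 5^1 ≡ 5; 5^2 ≡ 5² = 25 ≡ 3; 5^4 ≡ 3² = 9 ≡ 9; 5^8 ≡ 9² = 81 ≡ 4. Multiply: 5^9 = 5^8 × 5^1 ≡ 4 × 5 (mod 11): 4 × 5 = 20 ≡ 9. So 5^9 ≡ 9 (mod 11).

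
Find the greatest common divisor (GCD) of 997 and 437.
1

Using the Euclidean algorithm:
997 = 2 × 437 + 123
437 = 3 × 123 + 68
123 = 1 × 68 + 55
68 = 1 × 55 + 13
55 = 4 × 13 + 3
13 = 4 × 3 + 1
3 = 3 × 1 + 0

GCD(997, 437) = 1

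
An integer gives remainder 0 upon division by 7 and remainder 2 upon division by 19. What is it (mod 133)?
M = 7 × 19 = 133. M₁ = 19, y₁ ≡ 3 (mod 7). M₂ = 7, y₂ ≡ 11 (mod 19). r = 0×19×3 + 2×7×11 ≡ 21 (mod 133). The smallest positive such number is 21.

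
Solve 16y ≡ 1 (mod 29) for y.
20

Using Extended Euclidean Algorithm:
gcd(16, 29) = 1
Bezout coefficients: 16 × -9 + 29 × 5 = 1
So 16 × -9 ≡ 1 (mod 29)
The inverse is -9 mod 29 = 20
Verification: 16 × 20 = 320 = 11 × 29 + 1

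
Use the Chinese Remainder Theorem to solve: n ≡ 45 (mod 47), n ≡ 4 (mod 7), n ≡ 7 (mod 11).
1173

Using the Chinese Remainder Theorem:
M = product of moduli = 3619
For equation 1: M_1 = 77, 77 ≡ 30 (mod 47), inverse of 77 mod 47 is 11 (check: 30 × 11 = 330 ≡ 1 (mod 47))
For equation 2: M_2 = 517, 517 ≡ 6 (mod 7), inverse of 517 mod 7 is 6 (check: 6 × 6 = 36 ≡ 1 (mod 7))
For equation 3: M_3 = 329, 329 ≡ 10 (mod 11), inverse of 329 mod 11 is 10 (check: 10 × 10 = 100 ≡ 1 (mod 11))
Combine: n ≡ Σ r_i×M_i×(M_i⁻¹ mod m_i) = 45×77×11 + 4×517×6 + 7×329×10 = 38115 + 12408 + 23030 = 73553
73553 mod 3619 = 1173
n ≡ 1173 (mod 3619)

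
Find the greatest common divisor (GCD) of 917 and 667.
1

Using the Euclidean algorithm:
917 = 1 × 667 + 250
667 = 2 × 250 + 167
250 = 1 × 167 + 83
167 = 2 × 83 + 1
83 = 83 × 1 + 0

GCD(917, 667) = 1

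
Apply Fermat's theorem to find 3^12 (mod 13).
By Fermat's Little Theorem, 3^{12} ≡ 1 (mod 13) since 13 is prime and gcd(3, 13) = 1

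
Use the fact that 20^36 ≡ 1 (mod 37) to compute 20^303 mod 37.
By Fermat: 20^{36} ≡ 1 (mod 37). 303 ≡ 15 (mod 36). So 20^{303} ≡ 20^{15} ≡ 23 (mod 37)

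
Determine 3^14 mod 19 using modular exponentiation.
Using repeated squaring. 14 = 8 + 4 + 2 (binary 1110). Repeated squaring mod 19: 3^1 ≡ 3; 3^2 ≡ 3² = 9 ≡ 9; 3^4 ≡ 9² = 81 ≡ 5; 3^8 ≡ 5² = 25 ≡ 6. Multiply: 3^14 = 3^8 × 3^4 × 3^2 ≡ 6 × 5 × 9 (mod 19): 6 × 5 = 30 ≡ 11; 11 × 9 = 99 ≡ 4. So 3^14 ≡ 4 (mod 19).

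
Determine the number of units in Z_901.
832

Prime factorization: 901 = 17 × 53
Using the formula φ(n) = n × Π(1 - 1/p) for each prime factor p:
φ(901) = 901 × (1 - 1/17) × (1 - 1/53)
φ(901) = 832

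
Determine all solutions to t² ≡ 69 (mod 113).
The square roots of 69 mod 113 are 71 and 42. Verify: 71² = 5041 ≡ 69 (mod 113)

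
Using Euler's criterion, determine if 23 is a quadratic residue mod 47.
By Euler's criterion: 23^{23} ≡ 46 (mod 47). Since this equals -1 (≡ 46), 23 is not a QR.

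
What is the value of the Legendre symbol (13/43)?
(13/43) = 13^{21} mod 43 = 1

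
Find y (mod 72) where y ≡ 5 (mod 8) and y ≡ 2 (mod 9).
M = 8 × 9 = 72. M₁ = 9, y₁ ≡ 1 (mod 8). M₂ = 8, y₂ ≡ 8 (mod 9). y = 5×9×1 + 2×8×8 ≡ 29 (mod 72)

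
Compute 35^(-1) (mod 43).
35^(-1) ≡ 16 (mod 43). Verification: 35 × 16 = 560 ≡ 1 (mod 43)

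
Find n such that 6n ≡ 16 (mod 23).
18

Since gcd(6, 23) = 1 divides 16, a solution exists.
Multiply both sides by the inverse of 6 mod 23:
  6^(-1) mod 23 = 4
  x ≡ 4 × 16 ≡ 64 ≡ 18 (mod 23)
Verification: 6 × 18 = 108 = 4 × 23 + 16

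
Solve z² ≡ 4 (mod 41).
The square roots of 4 mod 41 are 2 and 39. Verify: 2² = 4 ≡ 4 (mod 41)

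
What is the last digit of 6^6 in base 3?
6 ≡ 0 (mod 3). 6 = 4 + 2 (binary 110). Repeated squaring mod 3: 0^1 ≡ 0; 0^2 ≡ 0² = 0 ≡ 0; 0^4 ≡ 0² = 0 ≡ 0. Multiply: 6^6 ≡ 0^4 × 0^2 ≡ 0 × 0 (mod 3): 0 × 0 = 0 ≡ 0. So 6^6 ≡ 0 (mod 3).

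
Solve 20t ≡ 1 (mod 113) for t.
17

Using Extended Euclidean Algorithm:
gcd(20, 113) = 1
Bezout coefficients: 20 × 17 + 113 × -3 = 1
So 20 × 17 ≡ 1 (mod 113)
The inverse is 17 mod 113 = 17
Verification: 20 × 17 = 340 = 3 × 113 + 1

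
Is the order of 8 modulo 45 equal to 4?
Yes, ord_45(8) = 4.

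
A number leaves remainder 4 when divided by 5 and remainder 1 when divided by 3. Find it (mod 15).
M = 5 × 3 = 15. M₁ = 3, y₁ ≡ 2 (mod 5). M₂ = 5, y₂ ≡ 2 (mod 3). r = 4×3×2 + 1×5×2 ≡ 4 (mod 15)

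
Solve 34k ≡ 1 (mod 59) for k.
34^(-1) ≡ 33 (mod 59). Verification: 34 × 33 = 1122 ≡ 1 (mod 59)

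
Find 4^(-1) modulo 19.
5

Using Extended Euclidean Algorithm:
gcd(4, 19) = 1
Bezout coefficients: 4 × 5 + 19 × -1 = 1
So 4 × 5 ≡ 1 (mod 19)
The inverse is 5 mod 19 = 5
Verification: 4 × 5 = 20 = 1 × 19 + 1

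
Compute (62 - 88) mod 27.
1

(62 - 88) = -26
-26 mod 27 = 1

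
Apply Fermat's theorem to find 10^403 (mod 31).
By Fermat: 10^{30} ≡ 1 (mod 31). 403 ≡ 13 (mod 30). So 10^{403} ≡ 10^{13} ≡ 9 (mod 31)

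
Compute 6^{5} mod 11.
10

Using successive squaring:
Binary expansion of 5: 101
Powers of 6 mod 11 (each is the square of the previous):
  6^1 ≡ 6 (mod 11)
  6^2 ≡ 6² = 36 ≡ 3 (mod 11)
  6^4 ≡ 3² = 9 ≡ 9 (mod 11)
5 = 4 + 1, so 6^5 = 6^4 × 6^1 ≡ 9 × 6 (mod 11)
Multiplying step by step:
  9 × 6 = 54 ≡ 10 (mod 11)
Result: 6^5 ≡ 10 (mod 11)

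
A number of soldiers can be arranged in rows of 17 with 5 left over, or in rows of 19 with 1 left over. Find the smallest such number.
M = 17 × 19 = 323. M₁ = 19, y₁ ≡ 9 (mod 17). M₂ = 17, y₂ ≡ 9 (mod 19). t = 5×19×9 + 1×17×9 ≡ 39 (mod 323). The smallest positive such number is 39.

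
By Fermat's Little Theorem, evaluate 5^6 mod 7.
By Fermat's Little Theorem, 5^{6} ≡ 1 (mod 7) since 7 is prime and gcd(5, 7) = 1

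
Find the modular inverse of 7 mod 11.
7^(-1) ≡ 8 (mod 11). Verification: 7 × 8 = 56 ≡ 1 (mod 11)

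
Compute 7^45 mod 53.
Using repeated squaring. 45 = 32 + 8 + 4 + 1 (binary 101101). Repeated squaring mod 53: 7^1 ≡ 7; 7^2 ≡ 7² = 49 ≡ 49; 7^4 ≡ 49² = 2401 ≡ 16; 7^8 ≡ 16² = 256 ≡ 44; 7^16 ≡ 44² = 1936 ≡ 28; 7^32 ≡ 28² = 784 ≡ 42. Multiply: 7^45 = 7^32 × 7^8 × 7^4 × 7^1 ≡ 42 × 44 × 16 × 7 (mod 53): 42 × 44 = 1848 ≡ 46; 46 × 16 = 736 ≡ 47; 47 × 7 = 329 ≡ 11. So 7^45 ≡ 11 (mod 53).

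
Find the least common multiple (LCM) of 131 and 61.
7991

First find GCD(131, 61) using the Euclidean algorithm:
131 = 2 × 61 + 9
61 = 6 × 9 + 7
9 = 1 × 7 + 2
7 = 3 × 2 + 1
2 = 2 × 1 + 0
GCD(131, 61) = 1

LCM formula: LCM(a, b) = (a × b) / GCD(a, b)
LCM(131, 61) = (131 × 61) / 1
LCM(131, 61) = 7991 / 1
LCM(131, 61) = 7991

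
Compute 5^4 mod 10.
4 = 4 (binary 100). Repeated squaring mod 10: 5^1 ≡ 5; 5^2 ≡ 5² = 25 ≡ 5; 5^4 ≡ 5² = 25 ≡ 5. So 5^4 ≡ 5 (mod 10).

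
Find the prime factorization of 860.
2^2 × 5 × 43

Divide by primes starting from smallest:
860 ÷ 2 = 430
430 ÷ 2 = 215
215 ÷ 5 = 43
43 ÷ 43 = 1

860 = 2^2 × 5 × 43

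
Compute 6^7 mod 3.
6 ≡ 0 (mod 3). 7 = 4 + 2 + 1 (binary 111). Repeated squaring mod 3: 0^1 ≡ 0; 0^2 ≡ 0² = 0 ≡ 0; 0^4 ≡ 0² = 0 ≡ 0. Multiply: 6^7 ≡ 0^4 × 0^2 × 0^1 ≡ 0 × 0 × 0 (mod 3): 0 × 0 = 0 ≡ 0; 0 × 0 = 0 ≡ 0. So 6^7 ≡ 0 (mod 3).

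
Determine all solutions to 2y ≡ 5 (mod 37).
21

Since gcd(2, 37) = 1 divides 5, a solution exists.
Multiply both sides by the inverse of 2 mod 37:
  2^(-1) mod 37 = 19
  x ≡ 19 × 5 ≡ 95 ≡ 21 (mod 37)
Verification: 2 × 21 = 42 = 1 × 37 + 5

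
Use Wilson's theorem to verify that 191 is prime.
(190)! mod 191 = 190. Since this equals -1 (mod 191), Wilson confirms 191 is prime.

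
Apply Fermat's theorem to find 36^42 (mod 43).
By Fermat's Little Theorem, 36^{42} ≡ 1 (mod 43) since 43 is prime and gcd(36, 43) = 1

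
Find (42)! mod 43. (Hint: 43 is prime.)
By Wilson's theorem, (42)! ≡ -1 ≡ 42 (mod 43)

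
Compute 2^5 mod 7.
5 = 4 + 1 (binary 101). Repeated squaring mod 7: 2^1 ≡ 2; 2^2 ≡ 2² = 4 ≡ 4; 2^4 ≡ 4² = 16 ≡ 2. Multiply: 2^5 = 2^4 × 2^1 ≡ 2 × 2 (mod 7): 2 × 2 = 4 ≡ 4. So 2^5 ≡ 4 (mod 7).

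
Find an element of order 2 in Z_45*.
19 has order 2 mod 45 since 19^{2} ≡ 1 (mod 45) and no smaller power works.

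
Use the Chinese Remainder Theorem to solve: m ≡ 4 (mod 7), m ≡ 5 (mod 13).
M = 7 × 13 = 91. M₁ = 13, y₁ ≡ 6 (mod 7). M₂ = 7, y₂ ≡ 2 (mod 13). m = 4×13×6 + 5×7×2 ≡ 18 (mod 91)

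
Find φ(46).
22

Prime factorization: 46 = 2 × 23
Using the formula φ(n) = n × Π(1 - 1/p) for each prime factor p:
φ(46) = 46 × (1 - 1/2) × (1 - 1/23)
φ(46) = 22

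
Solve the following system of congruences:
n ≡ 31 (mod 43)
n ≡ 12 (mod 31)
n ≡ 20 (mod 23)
10738

Using the Chinese Remainder Theorem:
M = product of moduli = 30659
For equation 1: M_1 = 713, 713 ≡ 25 (mod 43), inverse of 713 mod 43 is 31 (check: 25 × 31 = 775 ≡ 1 (mod 43))
For equation 2: M_2 = 989, 989 ≡ 28 (mod 31), inverse of 989 mod 31 is 10 (check: 28 × 10 = 280 ≡ 1 (mod 31))
For equation 3: M_3 = 1333, 1333 ≡ 22 (mod 23), inverse of 1333 mod 23 is 22 (check: 22 × 22 = 484 ≡ 1 (mod 23))
Combine: n ≡ Σ r_i×M_i×(M_i⁻¹ mod m_i) = 31×713×31 + 12×989×10 + 20×1333×22 = 685193 + 118680 + 586520 = 1390393
1390393 mod 30659 = 10738
n ≡ 10738 (mod 30659)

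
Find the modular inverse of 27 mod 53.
27^(-1) ≡ 2 (mod 53). Verification: 27 × 2 = 54 ≡ 1 (mod 53)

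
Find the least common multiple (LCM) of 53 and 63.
3339

First find GCD(53, 63) using the Euclidean algorithm:
53 = 0 × 63 + 53
63 = 1 × 53 + 10
53 = 5 × 10 + 3
10 = 3 × 3 + 1
3 = 3 × 1 + 0
GCD(53, 63) = 1

LCM formula: LCM(a, b) = (a × b) / GCD(a, b)
LCM(53, 63) = (53 × 63) / 1
LCM(53, 63) = 3339 / 1
LCM(53, 63) = 3339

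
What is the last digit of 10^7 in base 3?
10 ≡ 1 (mod 3). 7 = 4 + 2 + 1 (binary 111). Repeated squaring mod 3: 1^1 ≡ 1; 1^2 ≡ 1² = 1 ≡ 1; 1^4 ≡ 1² = 1 ≡ 1. Multiply: 10^7 ≡ 1^4 × 1^2 × 1^1 ≡ 1 × 1 × 1 (mod 3): 1 × 1 = 1 ≡ 1; 1 × 1 = 1 ≡ 1. So 10^7 ≡ 1 (mod 3).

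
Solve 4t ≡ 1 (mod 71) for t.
18

Using Extended Euclidean Algorithm:
gcd(4, 71) = 1
Bezout coefficients: 4 × 18 + 71 × -1 = 1
So 4 × 18 ≡ 1 (mod 71)
The inverse is 18 mod 71 = 18
Verification: 4 × 18 = 72 = 1 × 71 + 1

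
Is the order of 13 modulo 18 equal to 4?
No, the actual order is 3, not 4.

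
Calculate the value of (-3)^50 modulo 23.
Using Fermat: (-3)^{22} ≡ 1 (mod 23). 50 ≡ 6 (mod 22). So (-3)^{50} ≡ (-3)^{6} ≡ 16 (mod 23)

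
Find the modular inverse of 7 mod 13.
7^(-1) ≡ 2 (mod 13). Verification: 7 × 2 = 14 ≡ 1 (mod 13)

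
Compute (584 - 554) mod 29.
1

(584 - 554) = 30
30 mod 29 = 1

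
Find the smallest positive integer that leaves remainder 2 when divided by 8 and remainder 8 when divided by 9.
M = 8 × 9 = 72. M₁ = 9, y₁ ≡ 1 (mod 8). M₂ = 8, y₂ ≡ 8 (mod 9). z = 2×9×1 + 8×8×8 ≡ 26 (mod 72). The smallest positive such number is 26.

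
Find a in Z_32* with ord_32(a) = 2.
15 has order 2 mod 32 since 15^{2} ≡ 1 (mod 32) and no smaller power works.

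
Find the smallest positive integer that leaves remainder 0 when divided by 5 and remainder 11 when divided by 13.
M = 5 × 13 = 65. M₁ = 13, y₁ ≡ 2 (mod 5). M₂ = 5, y₂ ≡ 8 (mod 13). z = 0×13×2 + 11×5×8 ≡ 50 (mod 65). The smallest positive such number is 50.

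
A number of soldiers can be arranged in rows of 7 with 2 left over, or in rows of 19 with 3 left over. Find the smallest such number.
M = 7 × 19 = 133. M₁ = 19, y₁ ≡ 3 (mod 7). M₂ = 7, y₂ ≡ 11 (mod 19). y = 2×19×3 + 3×7×11 ≡ 79 (mod 133). The smallest positive such number is 79.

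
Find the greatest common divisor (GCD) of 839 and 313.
1

Using the Euclidean algorithm:
839 = 2 × 313 + 213
313 = 1 × 213 + 100
213 = 2 × 100 + 13
100 = 7 × 13 + 9
13 = 1 × 9 + 4
9 = 2 × 4 + 1
4 = 4 × 1 + 0

GCD(839, 313) = 1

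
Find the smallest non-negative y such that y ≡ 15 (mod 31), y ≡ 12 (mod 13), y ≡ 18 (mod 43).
17003

Using the Chinese Remainder Theorem:
M = product of moduli = 17329
For equation 1: M_1 = 559, 559 ≡ 1 (mod 31), inverse of 559 mod 31 is 1 (check: 1 × 1 = 1 ≡ 1 (mod 31))
For equation 2: M_2 = 1333, 1333 ≡ 7 (mod 13), inverse of 1333 mod 13 is 2 (check: 7 × 2 = 14 ≡ 1 (mod 13))
For equation 3: M_3 = 403, 403 ≡ 16 (mod 43), inverse of 403 mod 43 is 35 (check: 16 × 35 = 560 ≡ 1 (mod 43))
Combine: y ≡ Σ r_i×M_i×(M_i⁻¹ mod m_i) = 15×559×1 + 12×1333×2 + 18×403×35 = 8385 + 31992 + 253890 = 294267
294267 mod 17329 = 17003
y ≡ 17003 (mod 17329)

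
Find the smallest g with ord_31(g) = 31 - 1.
p - 1 = 30 has prime divisors 2, 3, 5. h is a primitive root mod 31 iff h^(30/q) ≢ 1 (mod 31) for each such q.
h = 2: 2^15 ≡ 1, 2^10 ≡ 1, 2^6 ≡ 2 (mod 31); 2^15 ≡ 1, so not a primitive root.
h = 3: 3^15 ≡ 30, 3^10 ≡ 25, 3^6 ≡ 16 (mod 31); none is 1, so 3 has order 30 and is a primitive root.
The smallest primitive root mod 31 is g = 3.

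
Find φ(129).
84

Prime factorization: 129 = 3 × 43
Using the formula φ(n) = n × Π(1 - 1/p) for each prime factor p:
φ(129) = 129 × (1 - 1/3) × (1 - 1/43)
φ(129) = 84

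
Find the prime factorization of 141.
3 × 47

Divide by primes starting from smallest:
141 ÷ 3 = 47
47 ÷ 47 = 1

141 = 3 × 47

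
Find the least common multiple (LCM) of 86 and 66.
2838

First find GCD(86, 66) using the Euclidean algorithm:
86 = 1 × 66 + 20
66 = 3 × 20 + 6
20 = 3 × 6 + 2
6 = 3 × 2 + 0
GCD(86, 66) = 2

LCM formula: LCM(a, b) = (a × b) / GCD(a, b)
LCM(86, 66) = (86 × 66) / 2
LCM(86, 66) = 5676 / 2
LCM(86, 66) = 2838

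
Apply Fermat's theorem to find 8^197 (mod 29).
By Fermat: 8^{28} ≡ 1 (mod 29). 197 = 7×28 + 1. So 8^{197} ≡ 8^{1} ≡ 8 (mod 29)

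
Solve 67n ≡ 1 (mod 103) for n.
67^(-1) ≡ 20 (mod 103). Verification: 67 × 20 = 1340 ≡ 1 (mod 103)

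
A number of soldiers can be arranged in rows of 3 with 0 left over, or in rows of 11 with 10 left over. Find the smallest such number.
M = 3 × 11 = 33. M₁ = 11, y₁ ≡ 2 (mod 3). M₂ = 3, y₂ ≡ 4 (mod 11). m = 0×11×2 + 10×3×4 ≡ 21 (mod 33). The smallest positive such number is 21.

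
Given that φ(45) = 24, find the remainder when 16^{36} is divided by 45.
By Euler: 16^{24} ≡ 1 (mod 45) since gcd(16, 45) = 1. 36 = 1×24 + 12. So 16^{36} ≡ 16^{12} ≡ 1 (mod 45)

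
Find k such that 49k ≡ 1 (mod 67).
49^(-1) ≡ 26 (mod 67). Verification: 49 × 26 = 1274 ≡ 1 (mod 67)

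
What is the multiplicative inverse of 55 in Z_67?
55^(-1) ≡ 39 (mod 67). Verification: 55 × 39 = 2145 ≡ 1 (mod 67)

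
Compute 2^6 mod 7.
6 = 4 + 2 (binary 110). Repeated squaring mod 7: 2^1 ≡ 2; 2^2 ≡ 2² = 4 ≡ 4; 2^4 ≡ 4² = 16 ≡ 2. Multiply: 2^6 = 2^4 × 2^2 ≡ 2 × 4 (mod 7): 2 × 4 = 8 ≡ 1. So 2^6 ≡ 1 (mod 7).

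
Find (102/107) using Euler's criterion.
(102/107) = 102^{53} mod 107 = 1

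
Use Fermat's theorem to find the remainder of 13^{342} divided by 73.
27

By Fermat's Little Theorem, a^(p-1) ≡ 1 (mod p) for prime p and gcd(a, p) = 1
Here p = 73, so 13^72 ≡ 1 (mod 73)
We can reduce the exponent: 342 mod 72 = 54
So 13^342 ≡ 13^54 (mod 73)
Computing: 13^54 mod 73 = 27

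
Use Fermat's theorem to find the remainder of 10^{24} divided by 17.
16

By Fermat's Little Theorem, a^(p-1) ≡ 1 (mod p) for prime p and gcd(a, p) = 1
Here p = 17, so 10^16 ≡ 1 (mod 17)
We can reduce the exponent: 24 mod 16 = 8
So 10^24 ≡ 10^8 (mod 17)
Computing: 10^8 mod 17 = 16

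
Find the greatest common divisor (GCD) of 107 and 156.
1

Using the Euclidean algorithm:
107 = 0 × 156 + 107
156 = 1 × 107 + 49
107 = 2 × 49 + 9
49 = 5 × 9 + 4
9 = 2 × 4 + 1
4 = 4 × 1 + 0

GCD(107, 156) = 1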